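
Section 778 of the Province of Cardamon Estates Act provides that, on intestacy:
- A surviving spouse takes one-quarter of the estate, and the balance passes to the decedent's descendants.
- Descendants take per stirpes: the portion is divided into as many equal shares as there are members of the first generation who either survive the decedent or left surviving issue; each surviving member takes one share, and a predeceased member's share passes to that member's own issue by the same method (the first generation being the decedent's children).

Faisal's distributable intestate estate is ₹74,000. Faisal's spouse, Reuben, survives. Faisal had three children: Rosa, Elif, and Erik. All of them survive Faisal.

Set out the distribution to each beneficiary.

Reuben takes one-quarter of ₹74,000 = ₹18,500. The remaining ₹55,500 passes to the descendants.
The descendants' portion (₹55,500) is divided into 3 shares of ₹18,500: Rosa, Elif, and Erik each take ₹18,500.

Reuben: ₹18,500; Rosa: ₹18,500; Elif: ₹18,500; Erik: ₹18,500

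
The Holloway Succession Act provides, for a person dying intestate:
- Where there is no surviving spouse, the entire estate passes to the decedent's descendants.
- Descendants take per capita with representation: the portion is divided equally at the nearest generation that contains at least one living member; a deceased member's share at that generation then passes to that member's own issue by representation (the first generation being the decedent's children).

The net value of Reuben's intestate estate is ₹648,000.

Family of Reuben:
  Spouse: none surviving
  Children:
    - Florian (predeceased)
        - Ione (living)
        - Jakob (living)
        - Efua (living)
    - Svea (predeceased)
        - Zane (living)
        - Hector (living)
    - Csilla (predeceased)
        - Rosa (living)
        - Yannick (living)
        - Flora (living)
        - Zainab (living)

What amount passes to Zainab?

Zainab receives ₹72,000.

The entire ₹648,000 passes to the descendants.
No child survives, so the initial division is made at the grandchildren's generation.
That amount (₹648,000) is divided into 9 shares of ₹72,000: Ione, Jakob, Efua, Zane, Hector, Rosa, Yannick, Flora, and Zainab each take ₹72,000.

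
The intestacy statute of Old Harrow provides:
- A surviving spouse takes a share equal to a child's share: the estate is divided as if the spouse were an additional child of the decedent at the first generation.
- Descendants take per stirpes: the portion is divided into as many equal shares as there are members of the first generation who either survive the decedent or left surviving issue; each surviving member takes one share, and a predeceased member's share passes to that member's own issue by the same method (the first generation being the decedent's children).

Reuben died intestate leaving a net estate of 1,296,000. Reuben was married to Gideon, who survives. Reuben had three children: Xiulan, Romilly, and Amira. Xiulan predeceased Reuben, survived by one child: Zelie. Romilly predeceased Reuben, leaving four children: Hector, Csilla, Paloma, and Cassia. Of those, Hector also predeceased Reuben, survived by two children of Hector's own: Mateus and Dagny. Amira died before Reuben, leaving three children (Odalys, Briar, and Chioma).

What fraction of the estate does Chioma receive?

The spouse counts as an additional share at the children's level, so there are 4 primary shares of 324,000. Gideon takes one such share (324,000).
The children's combined portion (972,000) is divided into 3 shares of 324,000: Xiulan's 324,000 share passes to Xiulan's issue; Romilly's 324,000 share passes to Romilly's issue; Amira's 324,000 share passes to Amira's issue.
Xiulan's share (324,000) passes entirely to Zelie.
Romilly's share (324,000) is divided into 4 shares of 81,000: Csilla, Paloma, and Cassia each take 81,000; Hector's 81,000 share passes to Hector's issue.
Hector's share (81,000) is divided into 2 shares of 40,500: Mateus and Dagny each take 40,500.
Amira's share (324,000) is divided into 3 shares of 108,000: Odalys, Briar, and Chioma each take 108,000.

Chioma receives 1/12 of the estate.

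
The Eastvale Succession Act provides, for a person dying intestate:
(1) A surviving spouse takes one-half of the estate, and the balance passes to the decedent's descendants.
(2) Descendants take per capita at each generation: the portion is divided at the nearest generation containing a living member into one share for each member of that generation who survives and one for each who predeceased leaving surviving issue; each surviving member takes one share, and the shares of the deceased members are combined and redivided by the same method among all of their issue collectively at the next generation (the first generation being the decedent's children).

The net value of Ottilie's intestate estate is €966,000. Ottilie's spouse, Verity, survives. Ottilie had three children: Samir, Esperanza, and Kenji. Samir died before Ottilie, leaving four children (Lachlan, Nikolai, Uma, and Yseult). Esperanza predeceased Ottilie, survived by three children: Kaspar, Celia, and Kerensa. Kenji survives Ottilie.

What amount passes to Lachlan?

Lachlan receives €46,000.

Verity takes one-half of €966,000 = €483,000. The remaining €483,000 passes to the descendants.
The descendants' portion (€483,000) is divided at the children's generation into 3 shares of €161,000. Kenji takes €161,000. The 2 shares of the deceased (Samir and Esperanza) are combined into a pool of €322,000.
That pool (€322,000) is divided at the grandchildren's generation equally among Lachlan, Nikolai, Uma, Yseult, Kaspar, Celia, and Kerensa: €46,000 each.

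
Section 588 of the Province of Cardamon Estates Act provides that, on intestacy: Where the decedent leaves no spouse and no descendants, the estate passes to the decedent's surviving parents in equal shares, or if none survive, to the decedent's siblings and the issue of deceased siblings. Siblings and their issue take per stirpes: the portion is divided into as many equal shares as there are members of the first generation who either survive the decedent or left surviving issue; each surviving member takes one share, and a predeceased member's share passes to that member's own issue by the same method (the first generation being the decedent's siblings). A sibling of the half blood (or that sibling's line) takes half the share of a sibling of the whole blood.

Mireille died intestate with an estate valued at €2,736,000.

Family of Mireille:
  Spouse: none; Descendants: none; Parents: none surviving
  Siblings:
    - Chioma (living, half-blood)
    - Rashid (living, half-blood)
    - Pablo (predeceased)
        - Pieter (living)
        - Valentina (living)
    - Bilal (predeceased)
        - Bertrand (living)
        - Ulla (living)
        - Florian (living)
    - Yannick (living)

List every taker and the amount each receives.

Chioma: €342,000; Rashid: €342,000; Pieter: €342,000; Valentina: €342,000; Bertrand: €228,000; Ulla: €228,000; Florian: €228,000; Yannick: €684,000

The entire €2,736,000 passes to the siblings and their issue.
Counting each half-blood sibling's line as half a unit, there are 4 units in €2,736,000, so one unit is €684,000. Whole-blood lines (Pablo, Bilal, and Yannick) take €684,000 each; half-blood lines (Chioma and Rashid) take €342,000 each.
Pablo's share (€684,000) is divided into 2 shares of €342,000: Pieter and Valentina each take €342,000.
Bilal's share (€684,000) is divided into 3 shares of €228,000: Bertrand, Ulla, and Florian each take €228,000.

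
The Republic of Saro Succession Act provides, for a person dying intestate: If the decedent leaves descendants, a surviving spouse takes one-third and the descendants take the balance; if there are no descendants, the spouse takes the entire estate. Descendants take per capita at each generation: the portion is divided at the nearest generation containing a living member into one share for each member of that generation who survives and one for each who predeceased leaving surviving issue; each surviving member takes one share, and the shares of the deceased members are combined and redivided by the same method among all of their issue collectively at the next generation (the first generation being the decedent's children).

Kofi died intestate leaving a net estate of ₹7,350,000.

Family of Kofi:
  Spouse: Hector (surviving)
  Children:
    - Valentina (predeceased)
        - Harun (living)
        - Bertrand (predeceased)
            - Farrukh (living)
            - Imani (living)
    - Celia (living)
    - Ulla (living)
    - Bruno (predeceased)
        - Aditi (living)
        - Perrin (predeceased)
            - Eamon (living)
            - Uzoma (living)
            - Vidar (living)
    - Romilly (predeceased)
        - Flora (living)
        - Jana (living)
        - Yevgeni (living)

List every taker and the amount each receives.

Hector takes one-third of ₹7,350,000 = ₹2,450,000. The remaining ₹4,900,000 passes to the descendants.
The descendants' portion (₹4,900,000) is divided at the children's generation into 5 shares of ₹980,000. Celia and Ulla each take ₹980,000. The 3 shares of the deceased (Valentina, Bruno, and Romilly) are combined into a pool of ₹2,940,000.
That pool (₹2,940,000) is divided at the grandchildren's generation into 7 shares of ₹420,000. Harun, Aditi, Flora, Jana, and Yevgeni each take ₹420,000. The 2 shares of the deceased (Bertrand and Perrin) are combined into a pool of ₹840,000.
That pool (₹840,000) is divided at the great-grandchildren's generation equally among Farrukh, Imani, Eamon, Uzoma, and Vidar: ₹168,000 each.

Hector: ₹2,450,000; Harun: ₹420,000; Farrukh: ₹168,000; Imani: ₹168,000; Celia: ₹980,000; Ulla: ₹980,000; Aditi: ₹420,000; Eamon: ₹168,000; Uzoma: ₹168,000; Vidar: ₹168,000; Flora: ₹420,000; Jana: ₹420,000; Yevgeni: ₹420,000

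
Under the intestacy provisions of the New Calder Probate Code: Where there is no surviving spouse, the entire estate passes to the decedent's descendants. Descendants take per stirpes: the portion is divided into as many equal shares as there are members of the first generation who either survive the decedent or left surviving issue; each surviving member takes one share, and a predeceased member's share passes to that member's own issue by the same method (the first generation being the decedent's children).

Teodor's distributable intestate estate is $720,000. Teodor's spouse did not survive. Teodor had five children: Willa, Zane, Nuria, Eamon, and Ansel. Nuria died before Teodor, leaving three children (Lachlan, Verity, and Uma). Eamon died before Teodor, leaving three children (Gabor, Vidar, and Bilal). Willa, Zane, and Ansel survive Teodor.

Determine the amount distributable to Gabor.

Gabor receives $48,000.

The entire $720,000 passes to the descendants.
That amount ($720,000) is divided into 5 shares of $144,000: Willa, Zane, and Ansel each take $144,000; Nuria's $144,000 share passes to Nuria's issue; Eamon's $144,000 share passes to Eamon's issue.
Nuria's share ($144,000) is divided into 3 shares of $48,000: Lachlan, Verity, and Uma each take $48,000.
Eamon's share ($144,000) is divided into 3 shares of $48,000: Gabor, Vidar, and Bilal each take $48,000.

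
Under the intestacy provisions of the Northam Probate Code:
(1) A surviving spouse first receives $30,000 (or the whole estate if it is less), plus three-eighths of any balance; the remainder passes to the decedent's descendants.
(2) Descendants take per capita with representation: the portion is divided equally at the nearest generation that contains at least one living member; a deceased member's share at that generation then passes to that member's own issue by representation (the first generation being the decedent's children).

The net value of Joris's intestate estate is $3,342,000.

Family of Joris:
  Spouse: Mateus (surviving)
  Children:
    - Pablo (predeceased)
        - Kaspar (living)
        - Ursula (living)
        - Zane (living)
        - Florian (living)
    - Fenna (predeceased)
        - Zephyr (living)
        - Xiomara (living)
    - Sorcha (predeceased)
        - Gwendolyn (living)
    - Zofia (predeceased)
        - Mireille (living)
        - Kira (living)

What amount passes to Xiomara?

Xiomara receives $230,000.

Mateus first takes $30,000, leaving a balance of $3,312,000. Mateus then takes three-eighths of the balance ($1,242,000), for a total of $1,272,000. The remaining $2,070,000 passes to the descendants.
No child survives, so the initial division is made at the grandchildren's generation.
The descendants' portion ($2,070,000) is divided into 9 shares of $230,000: Kaspar, Ursula, Zane, Florian, Zephyr, Xiomara, Gwendolyn, Mireille, and Kira each take $230,000.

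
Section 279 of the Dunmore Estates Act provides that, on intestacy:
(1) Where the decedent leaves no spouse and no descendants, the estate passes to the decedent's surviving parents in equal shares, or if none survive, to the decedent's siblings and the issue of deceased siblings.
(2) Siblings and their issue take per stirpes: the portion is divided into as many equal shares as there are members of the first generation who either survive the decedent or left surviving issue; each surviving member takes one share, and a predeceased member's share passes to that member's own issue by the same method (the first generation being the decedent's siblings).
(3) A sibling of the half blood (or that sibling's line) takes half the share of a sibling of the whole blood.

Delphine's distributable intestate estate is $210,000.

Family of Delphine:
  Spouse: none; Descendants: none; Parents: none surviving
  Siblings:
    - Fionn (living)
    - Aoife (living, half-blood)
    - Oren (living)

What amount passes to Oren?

The entire $210,000 passes to the siblings and their issue.
Counting each half-blood sibling's line as half a unit, there are 5/2 units in $210,000, so one unit is $84,000. Whole-blood lines (Fionn and Oren) take $84,000 each; half-blood lines (Aoife) take $42,000 each.

Oren receives $84,000.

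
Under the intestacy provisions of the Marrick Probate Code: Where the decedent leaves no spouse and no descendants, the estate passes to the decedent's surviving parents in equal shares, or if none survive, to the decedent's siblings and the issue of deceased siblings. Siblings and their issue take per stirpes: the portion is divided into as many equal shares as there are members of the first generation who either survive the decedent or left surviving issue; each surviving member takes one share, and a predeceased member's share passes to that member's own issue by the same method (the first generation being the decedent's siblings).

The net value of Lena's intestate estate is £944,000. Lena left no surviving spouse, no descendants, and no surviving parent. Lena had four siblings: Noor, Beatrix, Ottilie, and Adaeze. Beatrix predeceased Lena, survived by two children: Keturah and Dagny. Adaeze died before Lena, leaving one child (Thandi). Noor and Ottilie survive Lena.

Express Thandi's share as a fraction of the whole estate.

Thandi receives 1/4 of the estate.

The entire £944,000 passes to the siblings and their issue.
That amount (£944,000) is divided into 4 shares of £236,000: Noor and Ottilie each take £236,000; Beatrix's £236,000 share passes to Beatrix's issue; Adaeze's £236,000 share passes to Adaeze's issue.
Beatrix's share (£236,000) is divided into 2 shares of £118,000: Keturah and Dagny each take £118,000.
Adaeze's share (£236,000) passes entirely to Thandi.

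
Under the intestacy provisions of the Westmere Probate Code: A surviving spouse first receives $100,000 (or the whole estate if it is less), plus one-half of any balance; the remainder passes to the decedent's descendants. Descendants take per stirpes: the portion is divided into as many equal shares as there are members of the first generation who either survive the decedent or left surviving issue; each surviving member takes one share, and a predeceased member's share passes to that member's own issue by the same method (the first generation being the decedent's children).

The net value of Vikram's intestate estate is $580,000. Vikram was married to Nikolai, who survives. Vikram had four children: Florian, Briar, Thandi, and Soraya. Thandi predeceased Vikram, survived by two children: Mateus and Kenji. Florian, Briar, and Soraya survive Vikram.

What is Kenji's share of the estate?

Nikolai first takes $100,000, leaving a balance of $480,000. Nikolai then takes one-half of the balance ($240,000), for a total of $340,000. The remaining $240,000 passes to the descendants.
The descendants' portion ($240,000) is divided into 4 shares of $60,000: Florian, Briar, and Soraya each take $60,000; Thandi's $60,000 share passes to Thandi's issue.
Thandi's share ($60,000) is divided into 2 shares of $30,000: Mateus and Kenji each take $30,000.

Kenji receives $30,000.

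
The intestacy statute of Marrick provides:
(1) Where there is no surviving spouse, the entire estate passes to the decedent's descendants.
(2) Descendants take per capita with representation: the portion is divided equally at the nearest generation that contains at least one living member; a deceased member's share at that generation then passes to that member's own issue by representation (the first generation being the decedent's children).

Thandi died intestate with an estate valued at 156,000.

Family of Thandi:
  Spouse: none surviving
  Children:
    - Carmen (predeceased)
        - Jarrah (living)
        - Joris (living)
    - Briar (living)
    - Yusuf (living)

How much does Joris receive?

Joris receives 26,000.

The entire 156,000 passes to the descendants.
That amount (156,000) is divided into 3 shares of 52,000: Briar and Yusuf each take 52,000; Carmen's 52,000 share passes to Carmen's issue.
Carmen's share (52,000) is divided into 2 shares of 26,000: Jarrah and Joris each take 26,000.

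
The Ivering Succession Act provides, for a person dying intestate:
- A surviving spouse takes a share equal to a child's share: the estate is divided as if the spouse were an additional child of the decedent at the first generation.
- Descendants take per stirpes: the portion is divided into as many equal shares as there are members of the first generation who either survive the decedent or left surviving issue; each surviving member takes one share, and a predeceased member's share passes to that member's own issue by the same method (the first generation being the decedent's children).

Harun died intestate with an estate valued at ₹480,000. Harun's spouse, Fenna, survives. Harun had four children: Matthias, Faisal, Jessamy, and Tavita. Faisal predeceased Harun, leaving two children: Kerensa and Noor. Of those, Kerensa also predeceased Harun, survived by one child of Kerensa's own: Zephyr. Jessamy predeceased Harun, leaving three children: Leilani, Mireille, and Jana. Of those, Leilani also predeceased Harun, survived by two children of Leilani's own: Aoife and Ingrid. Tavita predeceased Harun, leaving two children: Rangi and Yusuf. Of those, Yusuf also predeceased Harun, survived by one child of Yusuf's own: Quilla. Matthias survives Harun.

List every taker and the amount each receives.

Fenna: ₹96,000; Matthias: ₹96,000; Zephyr: ₹48,000; Noor: ₹48,000; Aoife: ₹16,000; Ingrid: ₹16,000; Mireille: ₹32,000; Jana: ₹32,000; Rangi: ₹48,000; Quilla: ₹48,000

The spouse counts as an additional share at the children's level, so there are 5 primary shares of ₹96,000. Fenna takes one such share (₹96,000).
The children's combined portion (₹384,000) is divided into 4 shares of ₹96,000: Matthias takes ₹96,000; Faisal's ₹96,000 share passes to Faisal's issue; Jessamy's ₹96,000 share passes to Jessamy's issue; Tavita's ₹96,000 share passes to Tavita's issue.
Faisal's share (₹96,000) is divided into 2 shares of ₹48,000: Noor takes ₹48,000; Kerensa's ₹48,000 share passes to Kerensa's issue.
Kerensa's share (₹48,000) passes entirely to Zephyr.
Jessamy's share (₹96,000) is divided into 3 shares of ₹32,000: Mireille and Jana each take ₹32,000; Leilani's ₹32,000 share passes to Leilani's issue.
Leilani's share (₹32,000) is divided into 2 shares of ₹16,000: Aoife and Ingrid each take ₹16,000.
Tavita's share (₹96,000) is divided into 2 shares of ₹48,000: Rangi takes ₹48,000; Yusuf's ₹48,000 share passes to Yusuf's issue.
Yusuf's share (₹48,000) passes entirely to Quilla.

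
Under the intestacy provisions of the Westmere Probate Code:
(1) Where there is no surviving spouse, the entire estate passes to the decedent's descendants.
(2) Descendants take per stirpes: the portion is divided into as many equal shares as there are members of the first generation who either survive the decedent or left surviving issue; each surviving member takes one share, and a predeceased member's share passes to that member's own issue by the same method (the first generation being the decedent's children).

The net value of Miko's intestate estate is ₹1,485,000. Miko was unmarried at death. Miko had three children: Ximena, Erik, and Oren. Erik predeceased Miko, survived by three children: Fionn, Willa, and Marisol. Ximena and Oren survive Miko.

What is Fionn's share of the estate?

The entire ₹1,485,000 passes to the descendants.
That amount (₹1,485,000) is divided into 3 shares of ₹495,000: Ximena and Oren each take ₹495,000; Erik's ₹495,000 share passes to Erik's issue.
Erik's share (₹495,000) is divided into 3 shares of ₹165,000: Fionn, Willa, and Marisol each take ₹165,000.

Fionn receives ₹165,000.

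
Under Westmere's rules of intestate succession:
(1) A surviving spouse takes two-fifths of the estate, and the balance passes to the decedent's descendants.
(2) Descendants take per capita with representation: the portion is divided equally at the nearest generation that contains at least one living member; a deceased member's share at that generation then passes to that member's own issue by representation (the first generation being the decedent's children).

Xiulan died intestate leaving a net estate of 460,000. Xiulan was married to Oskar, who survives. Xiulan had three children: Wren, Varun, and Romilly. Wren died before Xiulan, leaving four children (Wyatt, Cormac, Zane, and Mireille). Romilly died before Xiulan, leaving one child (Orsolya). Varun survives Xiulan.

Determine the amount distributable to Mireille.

Oskar takes two-fifths of 460,000 = 184,000. The remaining 276,000 passes to the descendants.
The descendants' portion (276,000) is divided into 3 shares of 92,000: Varun takes 92,000; Wren's 92,000 share passes to Wren's issue; Romilly's 92,000 share passes to Romilly's issue.
Wren's share (92,000) is divided into 4 shares of 23,000: Wyatt, Cormac, Zane, and Mireille each take 23,000.
Romilly's share (92,000) passes entirely to Orsolya.

Mireille receives 23,000.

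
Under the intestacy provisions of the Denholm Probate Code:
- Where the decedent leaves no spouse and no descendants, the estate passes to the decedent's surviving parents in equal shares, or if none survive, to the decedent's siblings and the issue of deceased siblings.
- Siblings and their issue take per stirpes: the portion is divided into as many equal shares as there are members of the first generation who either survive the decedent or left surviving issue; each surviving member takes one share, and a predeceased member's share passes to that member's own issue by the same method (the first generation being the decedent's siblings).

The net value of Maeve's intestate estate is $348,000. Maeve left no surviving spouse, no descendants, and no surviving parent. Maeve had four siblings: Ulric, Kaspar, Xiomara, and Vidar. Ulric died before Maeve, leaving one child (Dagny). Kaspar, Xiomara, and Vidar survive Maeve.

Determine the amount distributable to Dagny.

Dagny receives $87,000.

The entire $348,000 passes to the siblings and their issue.
That amount ($348,000) is divided into 4 shares of $87,000: Kaspar, Xiomara, and Vidar each take $87,000; Ulric's $87,000 share passes to Ulric's issue.
Ulric's share ($87,000) passes entirely to Dagny.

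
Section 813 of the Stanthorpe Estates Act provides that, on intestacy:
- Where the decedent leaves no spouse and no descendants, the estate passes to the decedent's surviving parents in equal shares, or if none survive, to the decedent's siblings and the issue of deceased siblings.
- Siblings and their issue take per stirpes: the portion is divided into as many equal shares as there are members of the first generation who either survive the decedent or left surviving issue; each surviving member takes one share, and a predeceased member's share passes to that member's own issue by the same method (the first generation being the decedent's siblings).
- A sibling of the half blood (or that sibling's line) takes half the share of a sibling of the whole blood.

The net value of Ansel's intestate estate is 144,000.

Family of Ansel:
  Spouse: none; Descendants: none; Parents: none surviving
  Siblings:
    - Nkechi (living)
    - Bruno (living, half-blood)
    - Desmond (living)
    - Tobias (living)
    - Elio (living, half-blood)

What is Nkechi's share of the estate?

Nkechi receives 36,000.

The entire 144,000 passes to the siblings and their issue.
Counting each half-blood sibling's line as half a unit, there are 4 units in 144,000, so one unit is 36,000. Whole-blood lines (Nkechi, Desmond, and Tobias) take 36,000 each; half-blood lines (Bruno and Elio) take 18,000 each.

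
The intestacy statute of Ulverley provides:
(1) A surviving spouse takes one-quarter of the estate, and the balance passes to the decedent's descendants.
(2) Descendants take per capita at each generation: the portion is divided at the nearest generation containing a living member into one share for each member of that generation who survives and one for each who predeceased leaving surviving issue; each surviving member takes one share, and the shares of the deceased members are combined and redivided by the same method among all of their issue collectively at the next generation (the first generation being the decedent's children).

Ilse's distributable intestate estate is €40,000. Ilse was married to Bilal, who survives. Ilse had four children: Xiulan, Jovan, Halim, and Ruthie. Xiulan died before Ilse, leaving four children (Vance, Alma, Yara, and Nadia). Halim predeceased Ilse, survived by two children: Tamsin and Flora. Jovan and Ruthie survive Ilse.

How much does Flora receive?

Flora receives €2,500.

Bilal takes one-quarter of €40,000 = €10,000. The remaining €30,000 passes to the descendants.
The descendants' portion (€30,000) is divided at the children's generation into 4 shares of €7,500. Jovan and Ruthie each take €7,500. The 2 shares of the deceased (Xiulan and Halim) are combined into a pool of €15,000.
That pool (€15,000) is divided at the grandchildren's generation equally among Vance, Alma, Yara, Nadia, Tamsin, and Flora: €2,500 each.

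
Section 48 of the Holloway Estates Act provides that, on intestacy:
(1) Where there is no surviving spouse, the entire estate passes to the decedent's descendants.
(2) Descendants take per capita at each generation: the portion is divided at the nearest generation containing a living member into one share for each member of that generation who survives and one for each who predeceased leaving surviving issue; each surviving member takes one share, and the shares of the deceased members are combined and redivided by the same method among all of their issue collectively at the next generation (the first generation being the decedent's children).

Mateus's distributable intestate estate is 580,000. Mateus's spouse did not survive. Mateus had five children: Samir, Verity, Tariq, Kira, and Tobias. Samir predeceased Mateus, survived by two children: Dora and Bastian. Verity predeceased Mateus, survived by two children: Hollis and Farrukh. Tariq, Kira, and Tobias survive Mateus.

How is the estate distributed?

The entire 580,000 passes to the descendants.
That amount (580,000) is divided at the children's generation into 5 shares of 116,000. Tariq, Kira, and Tobias each take 116,000. The 2 shares of the deceased (Samir and Verity) are combined into a pool of 232,000.
That pool (232,000) is divided at the grandchildren's generation equally among Dora, Bastian, Hollis, and Farrukh: 58,000 each.

Dora: 58,000; Bastian: 58,000; Hollis: 58,000; Farrukh: 58,000; Tariq: 116,000; Kira: 116,000; Tobias: 116,000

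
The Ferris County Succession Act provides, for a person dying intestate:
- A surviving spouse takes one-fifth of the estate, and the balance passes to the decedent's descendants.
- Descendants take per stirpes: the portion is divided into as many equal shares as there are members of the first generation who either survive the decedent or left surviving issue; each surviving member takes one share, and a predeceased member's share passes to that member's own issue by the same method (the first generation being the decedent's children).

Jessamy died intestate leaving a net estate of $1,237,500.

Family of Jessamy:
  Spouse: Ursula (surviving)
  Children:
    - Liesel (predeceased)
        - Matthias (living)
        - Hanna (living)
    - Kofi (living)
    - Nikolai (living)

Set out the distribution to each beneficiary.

Ursula takes one-fifth of $1,237,500 = $247,500. The remaining $990,000 passes to the descendants.
The descendants' portion ($990,000) is divided into 3 shares of $330,000: Kofi and Nikolai each take $330,000; Liesel's $330,000 share passes to Liesel's issue.
Liesel's share ($330,000) is divided into 2 shares of $165,000: Matthias and Hanna each take $165,000.

Ursula: $247,500; Matthias: $165,000; Hanna: $165,000; Kofi: $330,000; Nikolai: $330,000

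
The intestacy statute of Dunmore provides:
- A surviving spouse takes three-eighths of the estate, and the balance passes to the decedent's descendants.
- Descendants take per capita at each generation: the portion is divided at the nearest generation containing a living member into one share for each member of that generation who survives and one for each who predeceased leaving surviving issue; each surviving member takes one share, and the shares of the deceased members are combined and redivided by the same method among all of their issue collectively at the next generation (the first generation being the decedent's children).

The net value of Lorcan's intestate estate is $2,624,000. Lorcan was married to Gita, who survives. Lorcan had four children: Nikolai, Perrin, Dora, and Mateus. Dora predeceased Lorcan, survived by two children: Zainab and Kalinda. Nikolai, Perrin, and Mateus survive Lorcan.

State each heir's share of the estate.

Gita: $984,000; Nikolai: $410,000; Perrin: $410,000; Zainab: $205,000; Kalinda: $205,000; Mateus: $410,000

Gita takes three-eighths of $2,624,000 = $984,000. The remaining $1,640,000 passes to the descendants.
The descendants' portion ($1,640,000) is divided at the children's generation into 4 shares of $410,000. Nikolai, Perrin, and Mateus each take $410,000. The remaining share for the deceased Dora ($410,000) is carried to the next generation.
That pool ($410,000) is divided at the grandchildren's generation equally among Zainab and Kalinda: $205,000 each.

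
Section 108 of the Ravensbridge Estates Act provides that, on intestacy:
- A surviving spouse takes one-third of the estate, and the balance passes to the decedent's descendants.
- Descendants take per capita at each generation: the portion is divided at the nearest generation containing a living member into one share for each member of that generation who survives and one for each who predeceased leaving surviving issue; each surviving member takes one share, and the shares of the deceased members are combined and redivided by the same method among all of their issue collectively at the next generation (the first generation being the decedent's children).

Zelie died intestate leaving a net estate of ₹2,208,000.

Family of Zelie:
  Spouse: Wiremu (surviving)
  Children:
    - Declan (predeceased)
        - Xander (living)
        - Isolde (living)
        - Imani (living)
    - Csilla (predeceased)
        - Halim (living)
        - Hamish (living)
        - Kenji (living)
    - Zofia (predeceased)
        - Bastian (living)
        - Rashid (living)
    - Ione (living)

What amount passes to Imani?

Imani receives ₹138,000.

Wiremu takes one-third of ₹2,208,000 = ₹736,000. The remaining ₹1,472,000 passes to the descendants.
The descendants' portion (₹1,472,000) is divided at the children's generation into 4 shares of ₹368,000. Ione takes ₹368,000. The 3 shares of the deceased (Declan, Csilla, and Zofia) are combined into a pool of ₹1,104,000.
That pool (₹1,104,000) is divided at the grandchildren's generation equally among Xander, Isolde, Imani, Halim, Hamish, Kenji, Bastian, and Rashid: ₹138,000 each.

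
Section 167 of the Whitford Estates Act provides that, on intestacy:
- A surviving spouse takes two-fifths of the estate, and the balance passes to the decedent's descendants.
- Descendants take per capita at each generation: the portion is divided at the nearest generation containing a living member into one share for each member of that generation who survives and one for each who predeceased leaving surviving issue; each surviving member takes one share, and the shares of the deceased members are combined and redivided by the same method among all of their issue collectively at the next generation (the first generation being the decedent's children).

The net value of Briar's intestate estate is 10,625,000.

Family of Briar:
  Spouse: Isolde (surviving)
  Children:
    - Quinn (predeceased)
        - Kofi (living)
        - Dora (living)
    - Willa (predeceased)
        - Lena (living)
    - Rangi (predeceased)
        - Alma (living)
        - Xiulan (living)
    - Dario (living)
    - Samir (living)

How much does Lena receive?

Lena receives 765,000.

Isolde takes two-fifths of 10,625,000 = 4,250,000. The remaining 6,375,000 passes to the descendants.
The descendants' portion (6,375,000) is divided at the children's generation into 5 shares of 1,275,000. Dario and Samir each take 1,275,000. The 3 shares of the deceased (Quinn, Willa, and Rangi) are combined into a pool of 3,825,000.
That pool (3,825,000) is divided at the grandchildren's generation equally among Kofi, Dora, Lena, Alma, and Xiulan: 765,000 each.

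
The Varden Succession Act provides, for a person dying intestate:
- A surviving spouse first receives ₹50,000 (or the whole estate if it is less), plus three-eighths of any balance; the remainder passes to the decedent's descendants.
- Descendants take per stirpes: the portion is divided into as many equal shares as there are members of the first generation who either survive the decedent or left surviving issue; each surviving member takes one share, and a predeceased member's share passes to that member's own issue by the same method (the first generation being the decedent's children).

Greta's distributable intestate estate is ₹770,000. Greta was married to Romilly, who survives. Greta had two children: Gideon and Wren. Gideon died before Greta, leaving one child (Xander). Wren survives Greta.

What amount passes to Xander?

Romilly first takes ₹50,000, leaving a balance of ₹720,000. Romilly then takes three-eighths of the balance (₹270,000), for a total of ₹320,000. The remaining ₹450,000 passes to the descendants.
The descendants' portion (₹450,000) is divided into 2 shares of ₹225,000: Wren takes ₹225,000; Gideon's ₹225,000 share passes to Gideon's issue.
Gideon's share (₹225,000) passes entirely to Xander.

Xander receives ₹225,000.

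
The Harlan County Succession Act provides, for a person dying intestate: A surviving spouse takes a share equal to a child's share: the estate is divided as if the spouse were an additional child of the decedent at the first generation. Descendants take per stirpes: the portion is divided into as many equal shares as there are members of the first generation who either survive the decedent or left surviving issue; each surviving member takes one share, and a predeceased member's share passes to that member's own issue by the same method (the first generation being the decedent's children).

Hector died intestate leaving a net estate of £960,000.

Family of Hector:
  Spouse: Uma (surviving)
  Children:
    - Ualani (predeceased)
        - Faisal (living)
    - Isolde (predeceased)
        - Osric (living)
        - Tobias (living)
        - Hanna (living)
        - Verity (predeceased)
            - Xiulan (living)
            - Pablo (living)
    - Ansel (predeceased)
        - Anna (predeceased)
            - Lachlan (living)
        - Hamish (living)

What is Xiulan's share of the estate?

The spouse counts as an additional share at the children's level, so there are 4 primary shares of £240,000. Uma takes one such share (£240,000).
The children's combined portion (£720,000) is divided into 3 shares of £240,000: Ualani's £240,000 share passes to Ualani's issue; Isolde's £240,000 share passes to Isolde's issue; Ansel's £240,000 share passes to Ansel's issue.
Ualani's share (£240,000) passes entirely to Faisal.
Isolde's share (£240,000) is divided into 4 shares of £60,000: Osric, Tobias, and Hanna each take £60,000; Verity's £60,000 share passes to Verity's issue.
Verity's share (£60,000) is divided into 2 shares of £30,000: Xiulan and Pablo each take £30,000.
Ansel's share (£240,000) is divided into 2 shares of £120,000: Hamish takes £120,000; Anna's £120,000 share passes to Anna's issue.
Anna's share (£120,000) passes entirely to Lachlan.

Xiulan receives £30,000.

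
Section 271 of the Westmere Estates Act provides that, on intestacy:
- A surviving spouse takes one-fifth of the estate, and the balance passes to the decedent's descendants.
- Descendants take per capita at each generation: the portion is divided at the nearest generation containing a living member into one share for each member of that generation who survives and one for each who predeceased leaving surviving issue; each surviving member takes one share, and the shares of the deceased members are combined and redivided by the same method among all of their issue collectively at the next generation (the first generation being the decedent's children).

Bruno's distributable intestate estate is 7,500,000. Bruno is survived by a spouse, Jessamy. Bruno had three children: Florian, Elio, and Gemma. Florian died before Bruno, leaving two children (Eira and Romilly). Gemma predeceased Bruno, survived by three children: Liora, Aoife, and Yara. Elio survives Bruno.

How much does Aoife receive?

Jessamy takes one-fifth of 7,500,000 = 1,500,000. The remaining 6,000,000 passes to the descendants.
The descendants' portion (6,000,000) is divided at the children's generation into 3 shares of 2,000,000. Elio takes 2,000,000. The 2 shares of the deceased (Florian and Gemma) are combined into a pool of 4,000,000.
That pool (4,000,000) is divided at the grandchildren's generation equally among Eira, Romilly, Liora, Aoife, and Yara: 800,000 each.

Aoife receives 800,000.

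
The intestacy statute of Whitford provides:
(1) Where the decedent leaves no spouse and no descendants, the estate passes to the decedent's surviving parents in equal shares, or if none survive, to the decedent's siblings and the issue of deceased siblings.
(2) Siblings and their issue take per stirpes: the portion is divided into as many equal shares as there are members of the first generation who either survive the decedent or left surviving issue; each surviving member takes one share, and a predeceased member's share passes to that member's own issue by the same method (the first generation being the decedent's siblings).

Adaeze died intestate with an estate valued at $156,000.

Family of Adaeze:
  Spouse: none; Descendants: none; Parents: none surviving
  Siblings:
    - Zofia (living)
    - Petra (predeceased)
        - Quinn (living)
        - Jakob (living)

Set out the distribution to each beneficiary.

Zofia: $78,000; Quinn: $39,000; Jakob: $39,000

The entire $156,000 passes to the siblings and their issue.
That amount ($156,000) is divided into 2 shares of $78,000: Zofia takes $78,000; Petra's $78,000 share passes to Petra's issue.
Petra's share ($78,000) is divided into 2 shares of $39,000: Quinn and Jakob each take $39,000.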